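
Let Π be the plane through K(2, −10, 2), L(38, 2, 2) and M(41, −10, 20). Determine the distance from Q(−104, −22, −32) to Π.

KL = (36, 12, 0) and KM = (39, 0, 18), so a normal is n = KL × KM = (216, −648, −468).
Then n·(−104, −22, −32) − 5976 = 792.
|n| = √(46656 + 419904 + 219024) = 828, so the distance is |792|/828 = 22/23.

22/23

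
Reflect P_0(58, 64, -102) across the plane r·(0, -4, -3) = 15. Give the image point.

n = (0, -4, -3), |n|² = 25, n·P_0 − 15 = 35, so t = 35/25 = 7/5.
Foot F = P_0 − (7/5)·n = (58, 348/5, -489/5); the reflection is 2F − P_0 = (58, 376/5, -468/5).

(58, 376/5, -468/5)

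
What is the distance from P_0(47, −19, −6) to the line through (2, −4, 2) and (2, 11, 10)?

45

A direction vector is d = (0, 15, 8).
AP = (45, −15, −8); AP·d = -289, |AP|² = 2314, |d|² = 289.
distance² = |AP|² − (AP·d)²/|d|² = 2314 − 83521/289 = 2025, so the distance is 45.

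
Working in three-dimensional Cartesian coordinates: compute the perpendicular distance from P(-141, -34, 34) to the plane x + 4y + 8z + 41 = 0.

4

n = (1, 4, 8); n·P − (-41) = 36; |n| = 9; distance = 36/9 = 4.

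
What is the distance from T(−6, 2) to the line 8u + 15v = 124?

142/17

The normal to the line is n = (8, 15) with |n| = 17.
|n·T − 124| = |-18 − 124| = 142, so the distance is 142/17.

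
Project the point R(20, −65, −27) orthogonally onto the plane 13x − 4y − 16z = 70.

(-6, -57, 5)

The perpendicular from R has direction n = (13, −4, −16): r = (20, −65, −27) + t(13, −4, −16).
Substitute into the plane: n·(R + tn) = 70 gives 952 + 441t = 70, so t = -2.
Foot = (20, −65, −27) + (-2)·(13, −4, −16) = (−6, −57, 5).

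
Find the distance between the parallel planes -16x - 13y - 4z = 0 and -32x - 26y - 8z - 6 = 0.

Divide the second equation by 2 to match normals: -16x - 13y - 4z = 3.
Both planes have normal n = (-16, -13, -4), |n| = 21. Any point on the first plane is at distance |3 − 0|/|n| = 3/21 = 1/7 from the second.

1/7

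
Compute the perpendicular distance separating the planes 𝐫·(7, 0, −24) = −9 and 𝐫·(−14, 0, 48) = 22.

2/25

Divide the second equation by -2 to match normals: 7x₁ − 24x₃ = -11.
With common normal n = (7, 0, −24) (|n| = 25), the distance is |(-9) − (-11)|/|n| = 2/25.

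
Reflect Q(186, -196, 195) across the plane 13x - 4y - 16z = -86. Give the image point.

(3698/21, -4052/21, 4351/21)

With n = (13, -4, -16), the signed offset is (n·Q − (-86))/|n|² = 168/441 = 8/21.
Q' = Q − 2t·n = (186, -196, 195) − (16/21)·(13, -4, -16) = (3698/21, -4052/21, 4351/21).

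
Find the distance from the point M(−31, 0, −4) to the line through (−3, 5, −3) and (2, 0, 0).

√574

A direction vector is d = (5, −5, 3).
AP = (−28, −5, −1), and AP × d = (−20, 79, 165).
|AP × d|² = 33866 and |d|² = 59, so the distance is √(33866/59) = √574.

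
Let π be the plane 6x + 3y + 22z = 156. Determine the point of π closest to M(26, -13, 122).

(-4, -28, 12)

n = (6, 3, 22), |n|² = 529, and n·M − 156 = 2645.
t = 2645/529 = 5, so the foot is M − t·n = (26, -13, 122) − 5·(6, 3, 22) = (-4, -28, 12).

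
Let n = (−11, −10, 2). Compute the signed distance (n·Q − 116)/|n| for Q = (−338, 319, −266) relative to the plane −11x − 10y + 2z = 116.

n·Q − 116 = -120.
|n| = 15, so the signed distance is -120/15 = -8.

-8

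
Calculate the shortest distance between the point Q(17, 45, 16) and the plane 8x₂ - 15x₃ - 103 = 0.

1

d = |8·45 + (-15)·16 − 103| / √(0 + 64 + 225) = |17| / 17 = 1.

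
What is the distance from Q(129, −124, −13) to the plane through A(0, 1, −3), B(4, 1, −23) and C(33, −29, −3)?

AB = (4, 0, −20) and AC = (33, −30, 0), so a normal is n = AB × AC = (−600, −660, −120).
Then n·(129, −124, −13) − (−300) = 6300.
|n| = √(360000 + 435600 + 14400) = 900, so the distance is |6300|/900 = 7.

7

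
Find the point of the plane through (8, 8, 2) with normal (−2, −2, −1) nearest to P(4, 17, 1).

The perpendicular from P has direction n = (−2, −2, −1): r = (4, 17, 1) + μ(−2, −2, −1).
Substitute into the plane: n·(P + μn) = -34 gives -43 + 9μ = -34, so μ = 1.
Foot = (4, 17, 1) + 1·(−2, −2, −1) = (2, 15, 0).

(2, 15, 0)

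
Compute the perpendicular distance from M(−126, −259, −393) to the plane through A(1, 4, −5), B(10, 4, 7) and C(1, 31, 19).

AB = (9, 0, 12) and AC = (0, 27, 24), so a normal is n = AB × AC = (−324, −216, 243).
Then n·(−126, −259, −393) − (−2403) = 3672.
|n| = √(104976 + 46656 + 59049) = 459, so the distance is |3672|/459 = 8.

8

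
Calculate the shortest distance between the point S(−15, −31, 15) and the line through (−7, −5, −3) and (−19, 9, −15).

A direction vector is d = (−12, 14, −12).
AP = (−8, −26, 18), and AP × d = (60, −312, −424).
|AP × d|² = 280720 and |d|² = 484, so the distance is √(280720/484) = √580 = 2√145.

2√145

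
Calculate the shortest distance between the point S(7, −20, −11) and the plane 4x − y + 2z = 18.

8√21/21

Normal vector n = (4, −1, 2), and n·(7, −20, −11) − 18 = 8.
|n| = √(16 + 1 + 4) = √21, so the distance is |8|/√21 = 8/√21.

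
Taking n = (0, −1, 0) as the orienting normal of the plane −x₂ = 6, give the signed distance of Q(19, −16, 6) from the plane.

n·Q − 6 = 10.
|n| = 1, so the signed distance is 10/1 = 10.

10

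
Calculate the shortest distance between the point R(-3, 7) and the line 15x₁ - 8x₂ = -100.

d = |15·(-3) + (-8)·7 − (-100)| / √(225 + 64) = |-1|/17 = 1/17.

1/17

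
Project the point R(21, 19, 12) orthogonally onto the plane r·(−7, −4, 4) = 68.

n = (−7, −4, 4), |n|² = 81, and n·R − 68 = -243.
t = -243/81 = -3, so the foot is R − t·n = (21, 19, 12) − (-3)·(−7, −4, 4) = (0, 7, 24).

(0, 7, 24)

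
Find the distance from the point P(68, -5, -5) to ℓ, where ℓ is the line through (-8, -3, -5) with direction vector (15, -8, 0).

Direction vector d = (15, -8, 0).
AP = (76, -2, 0); AP·d = 1156, |AP|² = 5780, |d|² = 289.
distance² = |AP|² − (AP·d)²/|d|² = 5780 − 1336336/289 = 1156, so the distance is 34.

34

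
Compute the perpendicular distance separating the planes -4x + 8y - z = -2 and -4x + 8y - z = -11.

1

With common normal n = (-4, 8, -1) (|n| = 9), the distance is |(-2) − (-11)|/|n| = 9/9 = 1.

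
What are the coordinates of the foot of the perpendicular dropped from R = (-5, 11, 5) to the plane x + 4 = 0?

n = (1, 0, 0), |n|² = 1, and n·R − (-4) = -1.
t = -1/1 = -1, so the foot is R − t·n = (-5, 11, 5) − (-1)·(1, 0, 0) = (-4, 11, 5).

(-4, 11, 5)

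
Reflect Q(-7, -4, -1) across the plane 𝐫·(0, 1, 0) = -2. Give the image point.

(-7, 0, -1)

n = (0, 1, 0), |n|² = 1, n·Q − (-2) = -2, so t = -2/1 = -2.
Foot F = Q − (-2)·n = (-7, -2, -1); the reflection is 2F − Q = (-7, 0, -1).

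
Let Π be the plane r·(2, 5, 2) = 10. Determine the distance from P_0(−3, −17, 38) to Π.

n = (2, 5, 2); n·P − 10 = -25; |n| = √33; distance = 25/√33 = 25√33/33.

25/√33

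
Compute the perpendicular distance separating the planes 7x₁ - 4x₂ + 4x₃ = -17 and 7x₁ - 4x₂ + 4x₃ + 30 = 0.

13/9

With common normal n = (7, -4, 4) (|n| = 9), the distance is |(-17) − (-30)|/|n| = 13/9.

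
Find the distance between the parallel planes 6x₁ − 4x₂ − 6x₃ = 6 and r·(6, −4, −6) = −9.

With common normal n = (6, −4, −6) (|n| = 2√22), the distance is |6 − (-9)|/|n| = 15/(2√22) = 15√22/44.

15/(2√22)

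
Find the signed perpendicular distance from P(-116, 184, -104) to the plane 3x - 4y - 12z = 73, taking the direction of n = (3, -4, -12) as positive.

7

n·P − 73 = 91.
|n| = 13, so the signed distance is 91/13 = 7.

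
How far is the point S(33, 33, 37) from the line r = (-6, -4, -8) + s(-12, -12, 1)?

Direction vector d = (-12, -12, 1).
AP = (39, 37, 45); AP·d = -867, |AP|² = 4915, |d|² = 289.
distance² = |AP|² − (AP·d)²/|d|² = 4915 − 751689/289 = 2314, so the distance is √2314.

√2314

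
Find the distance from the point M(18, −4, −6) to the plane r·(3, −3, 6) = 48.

√6

Normal vector n = (3, −3, 6), and n·(18, −4, −6) − 48 = −18.
|n| = √(9 + 9 + 36) = 3√6, so the distance is |-18|/(3√6) = √6.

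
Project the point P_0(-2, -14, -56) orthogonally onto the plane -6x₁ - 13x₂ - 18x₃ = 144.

(10, 12, -20)

The perpendicular from P_0 has direction n = (-6, -13, -18): r = (-2, -14, -56) + λ(-6, -13, -18).
Substitute into the plane: n·(P_0 + λn) = 144 gives 1202 + 529λ = 144, so λ = -2.
Foot = (-2, -14, -56) + (-2)·(-6, -13, -18) = (10, 12, -20).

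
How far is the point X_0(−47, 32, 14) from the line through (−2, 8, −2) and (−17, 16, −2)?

A direction vector is d = (−15, 8, 0).
AP = (−45, 24, 16), and AP × d = (−128, −240, 0).
|AP × d|² = 73984 and |d|² = 289, so the distance is √(73984/289) = √256 = 16.

16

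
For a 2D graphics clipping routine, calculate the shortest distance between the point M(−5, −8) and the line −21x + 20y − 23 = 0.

The normal to the line is n = (−21, 20) with |n| = 29.
|n·M − 23| = |-55 − 23| = 78, so the distance is 78/29.

78/29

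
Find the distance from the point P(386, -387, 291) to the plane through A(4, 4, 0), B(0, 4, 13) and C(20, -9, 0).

AB = (-4, 0, 13) and AC = (16, -13, 0), so a normal is n = AB × AC = (169, 208, 52).
Then n·(386, -387, 291) - 1508 = -1638.
|n| = √(28561 + 43264 + 2704) = 273, so the distance is |-1638|/273 = 6.

6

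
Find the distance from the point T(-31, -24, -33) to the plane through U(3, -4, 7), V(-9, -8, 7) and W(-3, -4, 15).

16/13

UV = (-12, -4, 0) and UW = (-6, 0, 8), so a normal is n = UV × UW = (-32, 96, -24).
n = (-32, 96, -24); n·P − (-648) = 128; |n| = 104; distance = 128/104 = 16/13.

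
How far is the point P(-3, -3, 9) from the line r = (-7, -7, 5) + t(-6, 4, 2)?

4√3

Direction vector d = (-6, 4, 2).
AP = (4, 4, 4), and AP × d = (-8, -32, 40).
|AP × d|² = 2688 and |d|² = 56, so the distance is √(2688/56) = √48 = 4√3.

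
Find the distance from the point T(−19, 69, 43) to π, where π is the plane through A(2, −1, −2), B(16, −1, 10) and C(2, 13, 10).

21/11

AB = (14, 0, 12) and AC = (0, 14, 12), so a normal is n = AB × AC = (−168, −168, 196).
n = (−168, −168, 196); n·P − (-560) = 588; |n| = 308; distance = 588/308 = 21/11.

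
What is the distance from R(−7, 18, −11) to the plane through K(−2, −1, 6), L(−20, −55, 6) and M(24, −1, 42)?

17/23

KL = (−18, −54, 0) and KM = (26, 0, 36), so a normal is n = KL × KM = (−1944, 648, 1404).
n = (−1944, 648, 1404); n·P − 11664 = -1836; |n| = 2484; distance = 1836/2484 = 17/23.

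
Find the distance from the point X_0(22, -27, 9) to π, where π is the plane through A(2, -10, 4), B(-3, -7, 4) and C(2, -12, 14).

AB = (-5, 3, 0) and AC = (0, -2, 10), so a normal is n = AB × AC = (30, 50, 10).
Then n·(22, -27, 9) - (-400) = -200.
|n| = √(900 + 2500 + 100) = 10√35, so the distance is |-200|/(10√35) = 4√35/7.

4√35/7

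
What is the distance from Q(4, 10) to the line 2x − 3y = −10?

12√13/13

d = |2·4 + (-3)·10 − (-10)| / √(4 + 9) = |-12|/√13 = 12√13/13.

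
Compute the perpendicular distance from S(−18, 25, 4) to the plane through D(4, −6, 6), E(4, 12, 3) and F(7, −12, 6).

25/√41

DE = (0, 18, −3) and DF = (3, −6, 0), so a normal is n = DE × DF = (−18, −9, −54).
Then n·(−18, 25, 4) − (−342) = 225.
|n| = √(324 + 81 + 2916) = 9√41, so the distance is |225|/(9√41) = 25/√41.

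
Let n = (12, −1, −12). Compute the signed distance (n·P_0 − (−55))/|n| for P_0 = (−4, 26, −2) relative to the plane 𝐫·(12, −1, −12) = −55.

5/17

n·P_0 − (-55) = 5.
|n| = 17, so the signed distance is 5/17.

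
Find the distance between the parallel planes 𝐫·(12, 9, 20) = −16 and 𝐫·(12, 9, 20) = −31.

3/5

With common normal n = (12, 9, 20) (|n| = 25), the distance is |(-16) − (-31)|/|n| = 15/25 = 3/5.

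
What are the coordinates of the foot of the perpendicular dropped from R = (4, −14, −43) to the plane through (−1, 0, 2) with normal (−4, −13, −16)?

(12, 12, -11)

The perpendicular from R has direction n = (−4, −13, −16): r = (4, −14, −43) + μ(−4, −13, −16).
Substitute into the plane: n·(R + μn) = -28 gives 854 + 441μ = -28, so μ = -2.
Foot = (4, −14, −43) + (-2)·(−4, −13, −16) = (12, 12, −11).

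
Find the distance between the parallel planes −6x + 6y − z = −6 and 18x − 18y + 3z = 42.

Divide the second equation by -3 to match normals: −6x + 6y − z = -14.
With common normal n = (−6, 6, −1) (|n| = √73), the distance is |(-6) − (-14)|/|n| = 8/√73.

8/√73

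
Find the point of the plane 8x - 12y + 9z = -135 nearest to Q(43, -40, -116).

n = (8, -12, 9), |n|² = 289, and n·Q − (-135) = -85.
t = -85/289 = -5/17, so the foot is Q − t·n = (43, -40, -116) − (-5/17)·(8, -12, 9) = (771/17, -740/17, -1927/17).

(771/17, -740/17, -1927/17)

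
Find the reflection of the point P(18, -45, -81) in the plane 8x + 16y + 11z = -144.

(66, 51, -15)

n = (8, 16, 11), |n|² = 441, n·P − (-144) = -1323, so t = -1323/441 = -3.
Foot F = P − (-3)·n = (42, 3, -48); the reflection is 2F − P = (66, 51, -15).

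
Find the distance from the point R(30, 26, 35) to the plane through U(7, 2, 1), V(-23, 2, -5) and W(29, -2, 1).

2

UV = (-30, 0, -6) and UW = (22, -4, 0), so a normal is n = UV × UW = (-24, -132, 120).
n = (-24, -132, 120); n·P − (-312) = 360; |n| = 180; distance = 360/180 = 2.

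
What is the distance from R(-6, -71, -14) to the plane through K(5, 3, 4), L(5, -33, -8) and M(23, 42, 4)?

KL = (0, -36, -12) and KM = (18, 39, 0), so a normal is n = KL × KM = (468, -216, 648).
n = (468, -216, 648); n·P − 4284 = -828; |n| = 828; distance = 828/828 = 1.

1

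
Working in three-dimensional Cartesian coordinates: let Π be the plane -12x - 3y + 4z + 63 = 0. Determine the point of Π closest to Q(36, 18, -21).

(0, 9, -9)

The perpendicular from Q has direction n = (-12, -3, 4): r = (36, 18, -21) + μ(-12, -3, 4).
Substitute into the plane: n·(Q + μn) = -63 gives -570 + 169μ = -63, so μ = 3.
Foot = (36, 18, -21) + 3·(-12, -3, 4) = (0, 9, -9).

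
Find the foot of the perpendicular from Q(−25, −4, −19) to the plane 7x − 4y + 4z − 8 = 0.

(-4, -16, -7)

n = (7, −4, 4), |n|² = 81, and n·Q − 8 = -243.
t = -243/81 = -3, so the foot is Q − t·n = (−25, −4, −19) − (-3)·(7, −4, 4) = (−4, −16, −7).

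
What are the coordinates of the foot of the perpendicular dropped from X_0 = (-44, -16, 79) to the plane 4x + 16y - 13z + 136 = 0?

n = (4, 16, -13), |n|² = 441, and n·X_0 − (-136) = -1323.
t = -1323/441 = -3, so the foot is X_0 − t·n = (-44, -16, 79) − (-3)·(4, 16, -13) = (-32, 32, 40).

(-32, 32, 40)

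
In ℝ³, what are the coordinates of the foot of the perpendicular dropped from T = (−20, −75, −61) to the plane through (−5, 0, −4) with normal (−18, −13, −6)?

(34, -36, -43)

n = (−18, −13, −6), |n|² = 529, and n·T − 114 = 1587.
t = 1587/529 = 3, so the foot is T − t·n = (−20, −75, −61) − 3·(−18, −13, −6) = (34, −36, −43).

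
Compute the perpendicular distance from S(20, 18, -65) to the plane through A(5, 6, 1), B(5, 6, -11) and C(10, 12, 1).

AB = (0, 0, -12) and AC = (5, 6, 0), so a normal is n = AB × AC = (72, -60, 0).
Then n·(20, 18, -65) - 0 = 360.
|n| = √(5184 + 3600 + 0) = 12√61, so the distance is |360|/(12√61) = 30/√61.

30/√61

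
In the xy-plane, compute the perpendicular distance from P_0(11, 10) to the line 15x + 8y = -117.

d = |15·11 + 8·10 − (-117)| / √(225 + 64) = |362|/17 = 362/17.

362/17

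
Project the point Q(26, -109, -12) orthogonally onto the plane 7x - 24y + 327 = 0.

(-9, 11, -12)

The perpendicular from Q has direction n = (7, -24, 0): r = (26, -109, -12) + λ(7, -24, 0).
Substitute into the plane: n·(Q + λn) = -327 gives 2798 + 625λ = -327, so λ = -5.
Foot = (26, -109, -12) + (-5)·(7, -24, 0) = (-9, 11, -12).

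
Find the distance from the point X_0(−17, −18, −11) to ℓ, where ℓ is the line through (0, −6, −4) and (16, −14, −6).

A direction vector is d = (16, −8, −2).
AP = (−17, −12, −7), and AP × d = (−32, −146, 328).
|AP × d|² = 129924 and |d|² = 324, so the distance is √(129924/324) = √401.

√401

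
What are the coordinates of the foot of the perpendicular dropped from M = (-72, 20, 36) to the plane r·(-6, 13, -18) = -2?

(-1644/23, 434/23, 864/23)

n = (-6, 13, -18), |n|² = 529, and n·M − (-2) = 46.
t = 46/529 = 2/23, so the foot is M − t·n = (-72, 20, 36) − (2/23)·(-6, 13, -18) = (-1644/23, 434/23, 864/23).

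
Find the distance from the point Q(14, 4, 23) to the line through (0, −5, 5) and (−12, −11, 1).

4√10

A direction vector is d = (−12, −6, −4).
AP = (14, 9, 18); AP·d = -294, |AP|² = 601, |d|² = 196.
distance² = |AP|² − (AP·d)²/|d|² = 601 − 86436/196 = 160, so the distance is 4√10.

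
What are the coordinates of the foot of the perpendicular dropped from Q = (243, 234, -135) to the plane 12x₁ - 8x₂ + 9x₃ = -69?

n = (12, -8, 9), |n|² = 289, and n·Q − (-69) = -102.
t = -102/289 = -6/17, so the foot is Q − t·n = (243, 234, -135) − (-6/17)·(12, -8, 9) = (4203/17, 3930/17, -2241/17).

(4203/17, 3930/17, -2241/17)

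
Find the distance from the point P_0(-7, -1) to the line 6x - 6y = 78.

The normal to the line is n = (6, -6) with |n| = 6√2.
|n·P_0 − 78| = |-36 − 78| = 114, so the distance is 114/(6√2) = 19√2/2.

19/√2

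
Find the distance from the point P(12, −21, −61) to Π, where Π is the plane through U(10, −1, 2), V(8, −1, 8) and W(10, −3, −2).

17/√14

UV = (−2, 0, 6) and UW = (0, −2, −4), so a normal is n = UV × UW = (12, −8, 4).
d = |12·12 + (-8)·(-21) + 4·(-61) − 136| / √(144 + 64 + 16) = |-68| / (4√14) = 17/√14.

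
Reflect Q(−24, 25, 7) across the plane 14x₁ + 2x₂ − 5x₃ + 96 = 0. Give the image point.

n = (14, 2, −5), |n|² = 225, n·Q − (-96) = -225, so t = -225/225 = -1.
Foot F = Q − (-1)·n = (−10, 27, 2); the reflection is 2F − Q = (4, 29, −3).

(4, 29, -3)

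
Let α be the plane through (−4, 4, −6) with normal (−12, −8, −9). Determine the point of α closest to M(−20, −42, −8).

(4, -26, 10)

The perpendicular from M has direction n = (−12, −8, −9): r = (−20, −42, −8) + μ(−12, −8, −9).
Substitute into the plane: n·(M + μn) = 70 gives 648 + 289μ = 70, so μ = -2.
Foot = (−20, −42, −8) + (-2)·(−12, −8, −9) = (4, −26, 10).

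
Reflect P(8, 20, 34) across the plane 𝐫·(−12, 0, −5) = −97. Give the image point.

(-16, 20, 24)

With n = (−12, 0, −5), the signed offset is (n·P − (-97))/|n|² = -169/169 = -1.
P' = P − 2t·n = (8, 20, 34) − (-2)·(−12, 0, −5) = (−16, 20, 24).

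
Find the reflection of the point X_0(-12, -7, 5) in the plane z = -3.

n = (0, 0, 1), |n|² = 1, n·X_0 − (-3) = 8, so t = 8/1 = 8.
Foot F = X_0 − 8·n = (-12, -7, -3); the reflection is 2F − X_0 = (-12, -7, -11).

(-12, -7, -11)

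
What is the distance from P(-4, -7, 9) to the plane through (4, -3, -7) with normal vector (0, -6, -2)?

The plane has equation n·(r − (4, -3, -7)) = 0, i.e. n·r = 32.
Then n·(-4, -7, 9) - 32 = -8.
|n| = √(0 + 36 + 4) = 2√10, so the distance is |-8|/(2√10) = 2√10/5.

4/√10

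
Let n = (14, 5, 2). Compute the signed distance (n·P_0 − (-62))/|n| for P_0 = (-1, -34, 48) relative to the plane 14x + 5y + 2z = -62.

-26/15

n·P_0 − (-62) = -26.
|n| = 15, so the signed distance is -26/15.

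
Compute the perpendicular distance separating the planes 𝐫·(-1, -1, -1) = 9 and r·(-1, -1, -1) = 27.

6√3

With common normal n = (-1, -1, -1) (|n| = √3), the distance is |9 − 27|/|n| = 18/√3 = 6√3.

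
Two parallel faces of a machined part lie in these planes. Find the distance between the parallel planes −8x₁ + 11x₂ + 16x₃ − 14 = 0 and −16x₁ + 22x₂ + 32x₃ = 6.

Divide the second equation by 2 to match normals: −8x₁ + 11x₂ + 16x₃ = 3.
With common normal n = (−8, 11, 16) (|n| = 21), the distance is |14 − 3|/|n| = 11/21.

11/21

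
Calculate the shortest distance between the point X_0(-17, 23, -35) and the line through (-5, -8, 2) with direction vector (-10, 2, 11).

√2249

Direction vector d = (-10, 2, 11).
AP = (-12, 31, -37); AP·d = -225, |AP|² = 2474, |d|² = 225.
distance² = |AP|² − (AP·d)²/|d|² = 2474 − 50625/225 = 2249, so the distance is √2249.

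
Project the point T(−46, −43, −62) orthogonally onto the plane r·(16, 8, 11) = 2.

(18, -11, -18)

The perpendicular from T has direction n = (16, 8, 11): r = (−46, −43, −62) + λ(16, 8, 11).
Substitute into the plane: n·(T + λn) = 2 gives -1762 + 441λ = 2, so λ = 4.
Foot = (−46, −43, −62) + 4·(16, 8, 11) = (18, −11, −18).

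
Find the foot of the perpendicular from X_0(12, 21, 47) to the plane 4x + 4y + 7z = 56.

n = (4, 4, 7), |n|² = 81, and n·X_0 − 56 = 405.
t = 405/81 = 5, so the foot is X_0 − t·n = (12, 21, 47) − 5·(4, 4, 7) = (−8, 1, 12).

(-8, 1, 12)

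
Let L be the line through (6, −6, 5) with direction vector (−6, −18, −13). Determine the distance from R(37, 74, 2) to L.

√2609

Direction vector d = (−6, −18, −13).
AP = (31, 80, −3); AP·d = -1587, |AP|² = 7370, |d|² = 529.
distance² = |AP|² − (AP·d)²/|d|² = 7370 − 2518569/529 = 2609, so the distance is √2609.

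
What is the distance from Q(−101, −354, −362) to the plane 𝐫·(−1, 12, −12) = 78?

n = (−1, 12, −12); n·P − 78 = 119; |n| = 17; distance = 119/17 = 7.

7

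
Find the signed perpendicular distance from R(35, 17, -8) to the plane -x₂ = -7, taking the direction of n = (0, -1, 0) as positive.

n·R − (-7) = -10.
|n| = 1, so the signed distance is -10/1 = -10.

-10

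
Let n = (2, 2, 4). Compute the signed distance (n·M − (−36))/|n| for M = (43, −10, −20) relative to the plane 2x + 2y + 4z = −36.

11√6/6

n·M − (-36) = 22.
|n| = 2√6, so the signed distance is 11√6/6.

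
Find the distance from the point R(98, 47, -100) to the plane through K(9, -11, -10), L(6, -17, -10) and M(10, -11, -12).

KL = (-3, -6, 0) and KM = (1, 0, -2), so a normal is n = KL × KM = (12, -6, 6).
n = (12, -6, 6); n·P − 114 = 180; |n| = 6√6; distance = 180/(6√6) = 5√6.

5√6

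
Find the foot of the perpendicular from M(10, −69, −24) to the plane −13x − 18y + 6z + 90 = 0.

(36, -33, -36)

The perpendicular from M has direction n = (−13, −18, 6): r = (10, −69, −24) + μ(−13, −18, 6).
Substitute into the plane: n·(M + μn) = -90 gives 968 + 529μ = -90, so μ = -2.
Foot = (10, −69, −24) + (-2)·(−13, −18, 6) = (36, −33, −36).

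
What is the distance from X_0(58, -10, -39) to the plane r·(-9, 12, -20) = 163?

1

n = (-9, 12, -20); n·P − 163 = -25; |n| = 25; distance = 25/25 = 1.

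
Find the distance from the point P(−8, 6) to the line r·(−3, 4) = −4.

The normal to the line is n = (−3, 4) with |n| = 5.
|n·P − (-4)| = |48 − (-4)| = 52, so the distance is 52/5.

52/5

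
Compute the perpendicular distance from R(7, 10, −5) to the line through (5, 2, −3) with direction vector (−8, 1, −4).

6√2

Direction vector d = (−8, 1, −4).
AP = (2, 8, −2), and AP × d = (−30, 24, 66).
|AP × d|² = 5832 and |d|² = 81, so the distance is √(5832/81) = √72 = 6√2.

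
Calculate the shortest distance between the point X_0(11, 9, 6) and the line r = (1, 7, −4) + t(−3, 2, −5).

Direction vector d = (−3, 2, −5).
AP = (10, 2, 10); AP·d = -76, |AP|² = 204, |d|² = 38.
distance² = |AP|² − (AP·d)²/|d|² = 204 − 5776/38 = 52, so the distance is 2√13.

2√13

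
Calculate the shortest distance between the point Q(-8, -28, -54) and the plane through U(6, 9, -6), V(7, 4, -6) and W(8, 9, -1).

UV = (1, -5, 0) and UW = (2, 0, 5), so a normal is n = UV × UW = (-25, -5, 10).
n = (-25, -5, 10); n·P − (-255) = 55; |n| = 5√30; distance = 55/(5√30) = 11/√30.

11/√30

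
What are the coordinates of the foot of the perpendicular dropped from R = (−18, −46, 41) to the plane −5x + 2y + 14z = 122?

n = (−5, 2, 14), |n|² = 225, and n·R − 122 = 450.
t = 450/225 = 2, so the foot is R − t·n = (−18, −46, 41) − 2·(−5, 2, 14) = (−8, −50, 13).

(-8, -50, 13)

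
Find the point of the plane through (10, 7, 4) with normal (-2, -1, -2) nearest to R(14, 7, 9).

n = (-2, -1, -2), |n|² = 9, and n·R − (-35) = -18.
t = -18/9 = -2, so the foot is R − t·n = (14, 7, 9) − (-2)·(-2, -1, -2) = (10, 5, 5).

(10, 5, 5)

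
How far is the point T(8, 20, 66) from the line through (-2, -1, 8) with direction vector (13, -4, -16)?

Direction vector d = (13, -4, -16).
AP = (10, 21, 58), and AP × d = (-104, 914, -313).
|AP × d|² = 944181 and |d|² = 441, so the distance is √(944181/441) = √2141.

√2141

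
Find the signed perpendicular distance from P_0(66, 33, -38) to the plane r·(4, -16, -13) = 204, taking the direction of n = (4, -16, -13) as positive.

n·P_0 − 204 = 26.
|n| = 21, so the signed distance is 26/21.

26/21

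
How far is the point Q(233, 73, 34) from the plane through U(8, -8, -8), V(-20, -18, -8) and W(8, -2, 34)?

5

UV = (-28, -10, 0) and UW = (0, 6, 42), so a normal is n = UV × UW = (-420, 1176, -168).
d = |(-420)·233 + 1176·73 + (-168)·34 − (-11424)| / √(176400 + 1382976 + 28224) = |-6300| / 1260 = 5.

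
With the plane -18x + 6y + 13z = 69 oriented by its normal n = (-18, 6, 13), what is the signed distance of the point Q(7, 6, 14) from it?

n·Q − 69 = 23.
|n| = 23, so the signed distance is 23/23 = 1.

1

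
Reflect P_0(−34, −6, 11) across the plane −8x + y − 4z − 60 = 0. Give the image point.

n = (−8, 1, −4), |n|² = 81, n·P_0 − 60 = 162, so t = 162/81 = 2.
Foot F = P_0 − 2·n = (−18, −8, 19); the reflection is 2F − P_0 = (−2, −10, 27).

(-2, -10, 27)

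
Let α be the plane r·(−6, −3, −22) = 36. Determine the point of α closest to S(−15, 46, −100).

The perpendicular from S has direction n = (−6, −3, −22): r = (−15, 46, −100) + μ(−6, −3, −22).
Substitute into the plane: n·(S + μn) = 36 gives 2152 + 529μ = 36, so μ = -4.
Foot = (−15, 46, −100) + (-4)·(−6, −3, −22) = (9, 58, −12).

(9, 58, -12)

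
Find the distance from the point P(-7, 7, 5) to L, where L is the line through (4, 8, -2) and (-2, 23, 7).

√133

A direction vector is d = (-6, 15, 9).
AP = (-11, -1, 7); AP·d = 114, |AP|² = 171, |d|² = 342.
distance² = |AP|² − (AP·d)²/|d|² = 171 − 12996/342 = 133, so the distance is √133.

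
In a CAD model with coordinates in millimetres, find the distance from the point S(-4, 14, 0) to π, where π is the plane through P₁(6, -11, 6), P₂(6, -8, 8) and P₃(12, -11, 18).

8/7

P₁P₂ = (0, 3, 2) and P₁P₃ = (6, 0, 12), so a normal is n = P₁P₂ × P₁P₃ = (36, 12, -18).
d = |36·(-4) + 12·14 + (-18)·0 − (-24)| / √(1296 + 144 + 324) = |48| / 42 = 8/7.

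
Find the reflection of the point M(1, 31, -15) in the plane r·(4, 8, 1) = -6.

(-23, -17, -21)

n = (4, 8, 1), |n|² = 81, n·M − (-6) = 243, so t = 243/81 = 3.
Foot F = M − 3·n = (-11, 7, -18); the reflection is 2F − M = (-23, -17, -21).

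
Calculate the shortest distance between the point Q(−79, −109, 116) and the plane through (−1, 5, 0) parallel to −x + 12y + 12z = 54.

Parallel planes share the normal n = (−1, 12, 12); since (−1, 5, 0) lies on the plane, its equation is −x + 12y + 12z = 61.
Then n·(−79, −109, 116) − 61 = 102.
|n| = √(1 + 144 + 144) = 17, so the distance is |102|/17 = 6.

6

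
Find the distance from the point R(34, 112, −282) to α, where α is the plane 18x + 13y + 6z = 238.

n = (18, 13, 6); n·P − 238 = 138; |n| = 23; distance = 138/23 = 6.

6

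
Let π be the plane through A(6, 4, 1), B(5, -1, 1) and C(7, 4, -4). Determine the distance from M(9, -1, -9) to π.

AB = (-1, -5, 0) and AC = (1, 0, -5), so a normal is n = AB × AC = (25, -5, 5).
Then n·(9, -1, -9) - 135 = 50.
|n| = √(625 + 25 + 25) = 15√3, so the distance is |50|/(15√3) = 10/(3√3).

10√3/9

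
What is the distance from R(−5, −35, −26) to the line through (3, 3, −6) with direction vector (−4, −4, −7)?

Direction vector d = (−4, −4, −7).
AP = (−8, −38, −20); AP·d = 324, |AP|² = 1908, |d|² = 81.
distance² = |AP|² − (AP·d)²/|d|² = 1908 − 104976/81 = 612, so the distance is 6√17.

6√17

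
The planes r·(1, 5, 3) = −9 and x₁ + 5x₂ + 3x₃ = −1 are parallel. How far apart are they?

Both planes have normal n = (1, 5, 3), |n| = √35. Any point on the first plane is at distance |(-1) − (-9)|/|n| = 8/√35 from the second.

8/√35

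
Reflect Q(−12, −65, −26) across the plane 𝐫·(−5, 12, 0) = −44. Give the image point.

n = (−5, 12, 0), |n|² = 169, n·Q − (-44) = -676, so t = -676/169 = -4.
Foot F = Q − (-4)·n = (−32, −17, −26); the reflection is 2F − Q = (−52, 31, −26).

(-52, 31, -26)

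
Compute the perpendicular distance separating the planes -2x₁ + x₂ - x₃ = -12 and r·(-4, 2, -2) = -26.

Divide the second equation by 2 to match normals: -2x₁ + x₂ - x₃ = -13.
With common normal n = (-2, 1, -1) (|n| = √6), the distance is |(-12) − (-13)|/|n| = 1/√6.

√6/6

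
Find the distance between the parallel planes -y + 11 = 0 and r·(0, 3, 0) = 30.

1

Divide the second equation by -3 to match normals: -y = -10.
Both planes have normal n = (0, -1, 0), |n| = 1. Any point on the first plane is at distance |(-10) − (-11)|/|n| = 1/1 = 1 from the second.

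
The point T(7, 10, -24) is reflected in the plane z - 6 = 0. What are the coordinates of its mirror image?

n = (0, 0, 1), |n|² = 1, n·T − 6 = -30, so t = -30/1 = -30.
Foot F = T − (-30)·n = (7, 10, 6); the reflection is 2F − T = (7, 10, 36).

(7, 10, 36)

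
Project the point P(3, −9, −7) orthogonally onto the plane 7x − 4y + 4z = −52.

(-4, -5, -11)

The perpendicular from P has direction n = (7, −4, 4): r = (3, −9, −7) + t(7, −4, 4).
Substitute into the plane: n·(P + tn) = -52 gives 29 + 81t = -52, so t = -1.
Foot = (3, −9, −7) + (-1)·(7, −4, 4) = (−4, −5, −11).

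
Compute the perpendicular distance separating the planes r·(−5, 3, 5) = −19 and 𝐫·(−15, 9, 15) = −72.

Divide the second equation by 3 to match normals: −5x + 3y + 5z = -24.
With common normal n = (−5, 3, 5) (|n| = √59), the distance is |(-19) − (-24)|/|n| = 5/√59.

5√59/59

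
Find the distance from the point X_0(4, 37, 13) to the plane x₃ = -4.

17

Normal vector n = (0, 0, 1), and n·(4, 37, 13) - (-4) = 17.
|n| = √(0 + 0 + 1) = 1, so the distance is |17|/1 = 17.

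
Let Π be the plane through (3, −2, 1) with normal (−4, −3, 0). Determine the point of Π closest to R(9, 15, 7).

The perpendicular from R has direction n = (−4, −3, 0): r = (9, 15, 7) + λ(−4, −3, 0).
Substitute into the plane: n·(R + λn) = -6 gives -81 + 25λ = -6, so λ = 3.
Foot = (9, 15, 7) + 3·(−4, −3, 0) = (−3, 6, 7).

(-3, 6, 7)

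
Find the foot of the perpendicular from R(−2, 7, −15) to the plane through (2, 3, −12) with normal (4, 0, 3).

(2, 7, -12)

n = (4, 0, 3), |n|² = 25, and n·R − (-28) = -25.
t = -25/25 = -1, so the foot is R − t·n = (−2, 7, −15) − (-1)·(4, 0, 3) = (2, 7, −12).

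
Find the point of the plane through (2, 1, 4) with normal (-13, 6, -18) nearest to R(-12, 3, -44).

(14, -9, -8)

n = (-13, 6, -18), |n|² = 529, and n·R − (-92) = 1058.
t = 1058/529 = 2, so the foot is R − t·n = (-12, 3, -44) − 2·(-13, 6, -18) = (14, -9, -8).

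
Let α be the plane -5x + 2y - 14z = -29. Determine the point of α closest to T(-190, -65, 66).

n = (-5, 2, -14), |n|² = 225, and n·T − (-29) = -75.
t = -75/225 = -1/3, so the foot is T − t·n = (-190, -65, 66) − (-1/3)·(-5, 2, -14) = (-575/3, -193/3, 184/3).

(-575/3, -193/3, 184/3)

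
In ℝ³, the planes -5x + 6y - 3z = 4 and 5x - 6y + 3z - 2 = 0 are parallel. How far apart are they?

6/√70

Divide the second equation by -1 to match normals: -5x + 6y - 3z = -2.
Both planes have normal n = (-5, 6, -3), |n| = √70. Any point on the first plane is at distance |(-2) − 4|/|n| = 6/√70 = 3√70/35 from the second.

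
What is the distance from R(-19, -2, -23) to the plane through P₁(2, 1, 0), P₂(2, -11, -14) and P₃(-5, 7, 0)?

P₁P₂ = (0, -12, -14) and P₁P₃ = (-7, 6, 0), so a normal is n = P₁P₂ × P₁P₃ = (84, 98, -84).
d = |84·(-19) + 98·(-2) + (-84)·(-23) − 266| / √(7056 + 9604 + 7056) = |-126| / 154 = 9/11.

9/11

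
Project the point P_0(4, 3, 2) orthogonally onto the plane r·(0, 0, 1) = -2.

(4, 3, -2)

The perpendicular from P_0 has direction n = (0, 0, 1): r = (4, 3, 2) + λ(0, 0, 1).
Substitute into the plane: n·(P_0 + λn) = -2 gives 2 + 1λ = -2, so λ = -4.
Foot = (4, 3, 2) + (-4)·(0, 0, 1) = (4, 3, -2).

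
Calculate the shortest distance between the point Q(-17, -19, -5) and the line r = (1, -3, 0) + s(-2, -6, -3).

2√41

Direction vector d = (-2, -6, -3).
AP = (-18, -16, -5), and AP × d = (18, -44, 76).
|AP × d|² = 8036 and |d|² = 49, so the distance is √(8036/49) = √164 = 2√41.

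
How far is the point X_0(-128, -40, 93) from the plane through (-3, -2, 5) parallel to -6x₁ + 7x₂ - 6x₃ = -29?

Parallel planes share the normal n = (-6, 7, -6); since (-3, -2, 5) lies on the plane, its equation is -6x₁ + 7x₂ - 6x₃ = -26.
Then n·(-128, -40, 93) - (-26) = -44.
|n| = √(36 + 49 + 36) = 11, so the distance is |-44|/11 = 4.

4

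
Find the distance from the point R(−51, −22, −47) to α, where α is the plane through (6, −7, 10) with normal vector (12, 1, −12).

15/17

The plane has equation n·(r − (6, −7, 10)) = 0, i.e. n·r = -55.
d = |12·(-51) + 1·(-22) + (-12)·(-47) − (-55)| / √(144 + 1 + 144) = |-15| / 17 = 15/17.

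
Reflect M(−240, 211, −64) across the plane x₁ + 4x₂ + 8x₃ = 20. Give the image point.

(-2176/9, 1835/9, -704/9)

With n = (1, 4, 8), the signed offset is (n·M − 20)/|n|² = 72/81 = 8/9.
M' = M − 2t·n = (−240, 211, −64) − (16/9)·(1, 4, 8) = (−2176/9, 1835/9, −704/9).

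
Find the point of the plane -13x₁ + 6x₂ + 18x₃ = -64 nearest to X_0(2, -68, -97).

(-50, -44, -25)

The perpendicular from X_0 has direction n = (-13, 6, 18): r = (2, -68, -97) + t(-13, 6, 18).
Substitute into the plane: n·(X_0 + tn) = -64 gives -2180 + 529t = -64, so t = 4.
Foot = (2, -68, -97) + 4·(-13, 6, 18) = (-50, -44, -25).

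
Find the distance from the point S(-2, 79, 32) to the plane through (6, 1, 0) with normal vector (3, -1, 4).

√26

The plane has equation n·(r − (6, 1, 0)) = 0, i.e. n·r = 17.
Then n·(-2, 79, 32) - 17 = 26.
|n| = √(9 + 1 + 16) = √26, so the distance is |26|/√26 = √26.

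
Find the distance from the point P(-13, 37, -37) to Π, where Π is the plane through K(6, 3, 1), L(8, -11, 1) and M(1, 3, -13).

8/15

KL = (2, -14, 0) and KM = (-5, 0, -14), so a normal is n = KL × KM = (196, 28, -70).
n = (196, 28, -70); n·P − 1190 = -112; |n| = 210; distance = 112/210 = 8/15.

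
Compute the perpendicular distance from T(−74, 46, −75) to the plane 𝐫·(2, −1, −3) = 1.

n = (2, −1, −3); n·P − 1 = 30; |n| = √14; distance = 30/√14 = 15√14/7.

15√14/7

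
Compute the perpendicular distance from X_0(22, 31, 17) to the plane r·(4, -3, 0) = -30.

Normal vector n = (4, -3, 0), and n·(22, 31, 17) - (-30) = 25.
|n| = √(16 + 9 + 0) = 5, so the distance is |25|/5 = 5.

5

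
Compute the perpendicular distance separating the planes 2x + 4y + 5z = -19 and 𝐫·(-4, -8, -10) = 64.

Divide the second equation by -2 to match normals: 2x + 4y + 5z = -32.
With common normal n = (2, 4, 5) (|n| = 3√5), the distance is |(-19) − (-32)|/|n| = 13/(3√5) = 13√5/15.

13/(3√5)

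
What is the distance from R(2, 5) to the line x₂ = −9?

The normal to the line is n = (0, 1) with |n| = 1.
|n·R − (-9)| = |5 − (-9)| = 14, so the distance is 14/1 = 14.

14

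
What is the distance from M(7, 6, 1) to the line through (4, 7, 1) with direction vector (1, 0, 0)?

Direction vector d = (1, 0, 0).
AP = (3, −1, 0); AP·d = 3, |AP|² = 10, |d|² = 1.
distance² = |AP|² − (AP·d)²/|d|² = 10 − 9/1 = 1, so the distance is 1.

1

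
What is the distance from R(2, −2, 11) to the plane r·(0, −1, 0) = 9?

7

d = |(-1)·(-2) − 9| / √(0 + 1 + 0) = |-7| / 1 = 7.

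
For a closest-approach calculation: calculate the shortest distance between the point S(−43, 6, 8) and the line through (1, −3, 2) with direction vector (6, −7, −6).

2√241

Direction vector d = (6, −7, −6).
AP = (−44, 9, 6), and AP × d = (−12, −228, 254).
|AP × d|² = 116644 and |d|² = 121, so the distance is √(116644/121) = √964 = 2√241.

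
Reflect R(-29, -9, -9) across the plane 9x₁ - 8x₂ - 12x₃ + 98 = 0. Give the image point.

(-511/17, -137/17, -129/17)

n = (9, -8, -12), |n|² = 289, n·R − (-98) = 17, so t = 17/289 = 1/17.
Foot F = R − (1/17)·n = (-502/17, -145/17, -141/17); the reflection is 2F − R = (-511/17, -137/17, -129/17).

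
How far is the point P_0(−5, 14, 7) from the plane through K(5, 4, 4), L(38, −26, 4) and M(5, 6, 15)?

KL = (33, −30, 0) and KM = (0, 2, 11), so a normal is n = KL × KM = (−330, −363, 66).
Then n·(−5, 14, 7) − (−2838) = −132.
|n| = √(108900 + 131769 + 4356) = 495, so the distance is |-132|/495 = 4/15.

4/15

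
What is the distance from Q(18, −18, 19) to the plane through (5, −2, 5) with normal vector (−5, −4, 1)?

13√42/42

The plane has equation n·(r − (5, −2, 5)) = 0, i.e. n·r = -12.
n = (−5, −4, 1); n·P − (-12) = 13; |n| = √42; distance = 13/√42.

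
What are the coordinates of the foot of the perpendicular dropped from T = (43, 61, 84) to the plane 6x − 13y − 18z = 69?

The perpendicular from T has direction n = (6, −13, −18): r = (43, 61, 84) + λ(6, −13, −18).
Substitute into the plane: n·(T + λn) = 69 gives -2047 + 529λ = 69, so λ = 4.
Foot = (43, 61, 84) + 4·(6, −13, −18) = (67, 9, 12).

(67, 9, 12)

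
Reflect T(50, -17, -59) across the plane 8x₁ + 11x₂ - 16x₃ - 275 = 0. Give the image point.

(18, -61, 5)

n = (8, 11, -16), |n|² = 441, n·T − 275 = 882, so t = 882/441 = 2.
Foot F = T − 2·n = (34, -39, -27); the reflection is 2F − T = (18, -61, 5).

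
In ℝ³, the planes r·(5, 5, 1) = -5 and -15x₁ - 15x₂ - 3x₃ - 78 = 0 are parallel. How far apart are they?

7√51/17

Divide the second equation by -3 to match normals: 5x₁ + 5x₂ + x₃ = -26.
Both planes have normal n = (5, 5, 1), |n| = √51. Any point on the first plane is at distance |(-26) − (-5)|/|n| = 21/√51 = 7√51/17 from the second.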